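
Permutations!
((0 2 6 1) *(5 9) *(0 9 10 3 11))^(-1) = ((0 2 6 1 9 5 10 3 11))^(-1) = (0 11 3 10 5 9 1 6 2)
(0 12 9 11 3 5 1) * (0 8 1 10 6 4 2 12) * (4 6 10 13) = (1 8)(2 12 9 11 3 5 13 4) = [0, 8, 12, 5, 2, 13, 6, 7, 1, 11, 10, 3, 9, 4]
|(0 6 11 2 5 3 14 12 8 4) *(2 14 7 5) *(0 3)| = 10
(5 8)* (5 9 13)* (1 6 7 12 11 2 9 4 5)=(1 6 7 12 11 2 9 13)(4 5 8)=[0, 6, 9, 3, 5, 8, 7, 12, 4, 13, 10, 2, 11, 1]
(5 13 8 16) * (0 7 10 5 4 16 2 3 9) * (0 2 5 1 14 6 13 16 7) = (1 14 6 13 8 5 16 4 7 10)(2 3 9) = [0, 14, 3, 9, 7, 16, 13, 10, 5, 2, 1, 11, 12, 8, 6, 15, 4]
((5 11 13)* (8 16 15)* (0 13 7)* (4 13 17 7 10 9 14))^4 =(0 17 7)(4 10 13 9 5 14 11)(8 16 15)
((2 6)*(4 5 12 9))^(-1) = (2 6)(4 9 12 5)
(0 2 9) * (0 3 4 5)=(0 2 9 3 4 5)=[2, 1, 9, 4, 5, 0, 6, 7, 8, 3]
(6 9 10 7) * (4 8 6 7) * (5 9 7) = (4 8 6 7 5 9 10) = [0, 1, 2, 3, 8, 9, 7, 5, 6, 10, 4]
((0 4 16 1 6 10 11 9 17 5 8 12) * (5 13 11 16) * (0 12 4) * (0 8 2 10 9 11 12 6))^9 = ((0 8 4 5 2 10 16 1)(6 9 17 13 12))^9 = (0 8 4 5 2 10 16 1)(6 12 13 17 9)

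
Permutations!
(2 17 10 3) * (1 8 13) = (1 8 13)(2 17 10 3) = [0, 8, 17, 2, 4, 5, 6, 7, 13, 9, 3, 11, 12, 1, 14, 15, 16, 10]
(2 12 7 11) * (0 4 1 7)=(0 4 1 7 11 2 12)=[4, 7, 12, 3, 1, 5, 6, 11, 8, 9, 10, 2, 0]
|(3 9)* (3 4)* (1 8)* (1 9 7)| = |(1 8 9 4 3 7)| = 6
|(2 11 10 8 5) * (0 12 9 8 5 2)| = |(0 12 9 8 2 11 10 5)| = 8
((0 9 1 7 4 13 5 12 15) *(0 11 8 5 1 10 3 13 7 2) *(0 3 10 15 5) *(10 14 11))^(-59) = (0 14 9 11 15 8 10)(1 2 3 13)(4 7)(5 12)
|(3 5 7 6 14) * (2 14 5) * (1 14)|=12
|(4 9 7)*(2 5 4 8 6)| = 7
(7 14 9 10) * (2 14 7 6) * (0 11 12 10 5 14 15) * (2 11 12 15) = (0 12 10 6 11 15)(5 14 9) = [12, 1, 2, 3, 4, 14, 11, 7, 8, 5, 6, 15, 10, 13, 9, 0]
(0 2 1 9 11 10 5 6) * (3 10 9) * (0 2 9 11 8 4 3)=(11)(0 9 8 4 3 10 5 6 2 1)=[9, 0, 1, 10, 3, 6, 2, 7, 4, 8, 5, 11]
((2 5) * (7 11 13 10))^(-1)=((2 5)(7 11 13 10))^(-1)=(2 5)(7 10 13 11)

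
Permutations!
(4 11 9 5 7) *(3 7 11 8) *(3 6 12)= (3 7 4 8 6 12)(5 11 9)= [0, 1, 2, 7, 8, 11, 12, 4, 6, 5, 10, 9, 3]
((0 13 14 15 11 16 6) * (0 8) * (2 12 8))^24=(0 11 12 14 6)(2 13 16 8 15)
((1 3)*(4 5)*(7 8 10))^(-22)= (7 10 8)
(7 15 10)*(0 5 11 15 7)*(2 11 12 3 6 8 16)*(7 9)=(0 5 12 3 6 8 16 2 11 15 10)(7 9)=[5, 1, 11, 6, 4, 12, 8, 9, 16, 7, 0, 15, 3, 13, 14, 10, 2]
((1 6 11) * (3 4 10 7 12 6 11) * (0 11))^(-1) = ((0 11 1)(3 4 10 7 12 6))^(-1) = (0 1 11)(3 6 12 7 10 4)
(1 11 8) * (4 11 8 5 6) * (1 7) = (1 8 7)(4 11 5 6) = [0, 8, 2, 3, 11, 6, 4, 1, 7, 9, 10, 5]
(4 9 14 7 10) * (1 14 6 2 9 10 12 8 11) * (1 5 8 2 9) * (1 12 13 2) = [0, 14, 12, 3, 10, 8, 9, 13, 11, 6, 4, 5, 1, 2, 7] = (1 14 7 13 2 12)(4 10)(5 8 11)(6 9)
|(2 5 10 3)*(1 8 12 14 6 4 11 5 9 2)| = 10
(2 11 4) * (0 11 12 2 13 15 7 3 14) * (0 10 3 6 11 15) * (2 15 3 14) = (0 3 2 12 15 7 6 11 4 13)(10 14) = [3, 1, 12, 2, 13, 5, 11, 6, 8, 9, 14, 4, 15, 0, 10, 7]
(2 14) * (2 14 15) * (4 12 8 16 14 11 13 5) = (2 15)(4 12 8 16 14 11 13 5) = [0, 1, 15, 3, 12, 4, 6, 7, 16, 9, 10, 13, 8, 5, 11, 2, 14]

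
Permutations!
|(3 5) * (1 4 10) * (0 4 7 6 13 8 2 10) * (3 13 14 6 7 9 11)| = |(0 4)(1 9 11 3 5 13 8 2 10)(6 14)| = 18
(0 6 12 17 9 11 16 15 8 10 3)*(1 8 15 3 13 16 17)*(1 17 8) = (0 6 12 17 9 11 8 10 13 16 3) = [6, 1, 2, 0, 4, 5, 12, 7, 10, 11, 13, 8, 17, 16, 14, 15, 3, 9]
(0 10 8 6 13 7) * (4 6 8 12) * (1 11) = (0 10 12 4 6 13 7)(1 11) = [10, 11, 2, 3, 6, 5, 13, 0, 8, 9, 12, 1, 4, 7]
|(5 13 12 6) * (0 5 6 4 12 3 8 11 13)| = |(0 5)(3 8 11 13)(4 12)| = 4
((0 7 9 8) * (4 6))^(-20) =(9)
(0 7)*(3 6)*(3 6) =[7, 1, 2, 3, 4, 5, 6, 0] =(0 7)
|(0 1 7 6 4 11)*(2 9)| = |(0 1 7 6 4 11)(2 9)| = 6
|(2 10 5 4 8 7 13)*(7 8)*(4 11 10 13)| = |(2 13)(4 7)(5 11 10)| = 6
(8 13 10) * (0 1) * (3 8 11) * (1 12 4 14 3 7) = (0 12 4 14 3 8 13 10 11 7 1) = [12, 0, 2, 8, 14, 5, 6, 1, 13, 9, 11, 7, 4, 10, 3]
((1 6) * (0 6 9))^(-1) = (0 9 1 6) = ((0 6 1 9))^(-1)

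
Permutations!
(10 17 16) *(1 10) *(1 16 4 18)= (1 10 17 4 18)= [0, 10, 2, 3, 18, 5, 6, 7, 8, 9, 17, 11, 12, 13, 14, 15, 16, 4, 1]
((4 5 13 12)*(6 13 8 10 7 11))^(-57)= (4 6 10)(5 13 7)(8 12 11)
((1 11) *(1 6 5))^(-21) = (1 5 6 11)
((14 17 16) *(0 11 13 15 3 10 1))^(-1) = (0 1 10 3 15 13 11)(14 16 17)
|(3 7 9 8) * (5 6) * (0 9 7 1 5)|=|(0 9 8 3 1 5 6)|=7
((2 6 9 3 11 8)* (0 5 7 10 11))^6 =((0 5 7 10 11 8 2 6 9 3))^6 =(0 2 7 9 11)(3 8 5 6 10)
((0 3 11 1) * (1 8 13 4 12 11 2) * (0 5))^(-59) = (0 3 2 1 5)(4 12 11 8 13) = ((0 3 2 1 5)(4 12 11 8 13))^(-59)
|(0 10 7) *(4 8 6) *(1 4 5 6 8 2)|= 6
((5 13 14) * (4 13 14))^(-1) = ((4 13)(5 14))^(-1) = (4 13)(5 14)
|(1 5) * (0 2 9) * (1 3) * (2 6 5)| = 7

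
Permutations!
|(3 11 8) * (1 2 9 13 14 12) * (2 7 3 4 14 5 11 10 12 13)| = |(1 7 3 10 12)(2 9)(4 14 13 5 11 8)| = 30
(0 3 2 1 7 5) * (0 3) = (1 7 5 3 2) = [0, 7, 1, 2, 4, 3, 6, 5]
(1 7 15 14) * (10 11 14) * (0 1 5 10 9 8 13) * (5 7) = (0 1 5 10 11 14 7 15 9 8 13) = [1, 5, 2, 3, 4, 10, 6, 15, 13, 8, 11, 14, 12, 0, 7, 9]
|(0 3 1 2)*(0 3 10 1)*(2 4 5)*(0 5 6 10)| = 12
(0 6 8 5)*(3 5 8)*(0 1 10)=(0 6 3 5 1 10)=[6, 10, 2, 5, 4, 1, 3, 7, 8, 9, 0]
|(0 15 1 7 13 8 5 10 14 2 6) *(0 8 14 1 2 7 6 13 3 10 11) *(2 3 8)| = 13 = |(0 15 3 10 1 6 2 13 14 7 8 5 11)|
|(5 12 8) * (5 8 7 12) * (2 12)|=|(2 12 7)|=3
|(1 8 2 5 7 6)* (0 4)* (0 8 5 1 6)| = 7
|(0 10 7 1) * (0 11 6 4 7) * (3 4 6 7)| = |(0 10)(1 11 7)(3 4)| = 6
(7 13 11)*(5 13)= (5 13 11 7)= [0, 1, 2, 3, 4, 13, 6, 5, 8, 9, 10, 7, 12, 11]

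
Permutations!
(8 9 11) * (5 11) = (5 11 8 9) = [0, 1, 2, 3, 4, 11, 6, 7, 9, 5, 10, 8]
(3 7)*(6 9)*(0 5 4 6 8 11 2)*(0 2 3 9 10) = [5, 1, 2, 7, 6, 4, 10, 9, 11, 8, 0, 3] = (0 5 4 6 10)(3 7 9 8 11)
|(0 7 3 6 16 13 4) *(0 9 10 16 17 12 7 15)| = |(0 15)(3 6 17 12 7)(4 9 10 16 13)| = 10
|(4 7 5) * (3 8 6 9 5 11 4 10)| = |(3 8 6 9 5 10)(4 7 11)| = 6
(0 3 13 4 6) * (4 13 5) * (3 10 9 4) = (13)(0 10 9 4 6)(3 5) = [10, 1, 2, 5, 6, 3, 0, 7, 8, 4, 9, 11, 12, 13]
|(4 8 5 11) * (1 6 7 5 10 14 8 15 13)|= 24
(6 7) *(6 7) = (7) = [0, 1, 2, 3, 4, 5, 6, 7]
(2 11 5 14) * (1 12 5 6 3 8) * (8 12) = (1 8)(2 11 6 3 12 5 14) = [0, 8, 11, 12, 4, 14, 3, 7, 1, 9, 10, 6, 5, 13, 2]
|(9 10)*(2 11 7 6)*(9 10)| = 4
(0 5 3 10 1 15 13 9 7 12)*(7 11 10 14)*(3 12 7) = (0 5 12)(1 15 13 9 11 10)(3 14) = [5, 15, 2, 14, 4, 12, 6, 7, 8, 11, 1, 10, 0, 9, 3, 13]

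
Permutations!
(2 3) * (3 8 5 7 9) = (2 8 5 7 9 3) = [0, 1, 8, 2, 4, 7, 6, 9, 5, 3]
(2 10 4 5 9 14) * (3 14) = (2 10 4 5 9 3 14) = [0, 1, 10, 14, 5, 9, 6, 7, 8, 3, 4, 11, 12, 13, 2]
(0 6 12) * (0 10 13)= (0 6 12 10 13)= [6, 1, 2, 3, 4, 5, 12, 7, 8, 9, 13, 11, 10, 0]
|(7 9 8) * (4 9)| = 4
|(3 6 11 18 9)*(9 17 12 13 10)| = |(3 6 11 18 17 12 13 10 9)| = 9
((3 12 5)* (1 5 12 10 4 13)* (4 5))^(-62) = (1 4 13)(3 10 5)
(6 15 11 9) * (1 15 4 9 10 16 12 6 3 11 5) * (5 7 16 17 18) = [0, 15, 2, 11, 9, 1, 4, 16, 8, 3, 17, 10, 6, 13, 14, 7, 12, 18, 5] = (1 15 7 16 12 6 4 9 3 11 10 17 18 5)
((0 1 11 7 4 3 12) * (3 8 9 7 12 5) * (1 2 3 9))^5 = ((0 2 3 5 9 7 4 8 1 11 12))^5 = (0 7 12 9 11 5 1 3 8 2 4)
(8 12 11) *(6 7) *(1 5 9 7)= (1 5 9 7 6)(8 12 11)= [0, 5, 2, 3, 4, 9, 1, 6, 12, 7, 10, 8, 11]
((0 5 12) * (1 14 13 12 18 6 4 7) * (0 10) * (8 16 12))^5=((0 5 18 6 4 7 1 14 13 8 16 12 10))^5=(0 7 16 18 14 10 4 8 5 1 12 6 13)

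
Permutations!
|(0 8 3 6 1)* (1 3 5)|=4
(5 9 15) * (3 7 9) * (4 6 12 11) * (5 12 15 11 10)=(3 7 9 11 4 6 15 12 10 5)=[0, 1, 2, 7, 6, 3, 15, 9, 8, 11, 5, 4, 10, 13, 14, 12]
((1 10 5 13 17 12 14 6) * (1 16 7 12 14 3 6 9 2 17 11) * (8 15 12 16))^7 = (1 5 11 10 13)(2 9 14 17)(3 8 12 6 15)(7 16)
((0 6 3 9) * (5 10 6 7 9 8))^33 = ((0 7 9)(3 8 5 10 6))^33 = (3 10 8 6 5)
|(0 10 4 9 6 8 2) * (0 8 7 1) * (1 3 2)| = 10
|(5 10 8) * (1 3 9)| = 3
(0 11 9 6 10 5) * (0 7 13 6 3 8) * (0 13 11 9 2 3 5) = (0 9 5 7 11 2 3 8 13 6 10) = [9, 1, 3, 8, 4, 7, 10, 11, 13, 5, 0, 2, 12, 6]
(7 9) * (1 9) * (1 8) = (1 9 7 8) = [0, 9, 2, 3, 4, 5, 6, 8, 1, 7]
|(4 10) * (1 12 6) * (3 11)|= 6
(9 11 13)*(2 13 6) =[0, 1, 13, 3, 4, 5, 2, 7, 8, 11, 10, 6, 12, 9] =(2 13 9 11 6)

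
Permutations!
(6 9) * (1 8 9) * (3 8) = (1 3 8 9 6) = [0, 3, 2, 8, 4, 5, 1, 7, 9, 6]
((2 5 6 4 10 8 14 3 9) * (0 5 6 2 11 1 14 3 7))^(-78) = (14)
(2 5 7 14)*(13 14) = (2 5 7 13 14) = [0, 1, 5, 3, 4, 7, 6, 13, 8, 9, 10, 11, 12, 14, 2]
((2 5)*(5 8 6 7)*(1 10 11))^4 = (1 10 11)(2 5 7 6 8) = ((1 10 11)(2 8 6 7 5))^4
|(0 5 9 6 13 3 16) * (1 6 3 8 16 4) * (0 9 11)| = |(0 5 11)(1 6 13 8 16 9 3 4)| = 24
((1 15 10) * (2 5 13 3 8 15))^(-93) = (1 13 15 2 3 10 5 8) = ((1 2 5 13 3 8 15 10))^(-93)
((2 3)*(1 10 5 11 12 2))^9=(1 5 12 3 10 11 2)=((1 10 5 11 12 2 3))^9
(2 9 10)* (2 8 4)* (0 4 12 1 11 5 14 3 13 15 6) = (0 4 2 9 10 8 12 1 11 5 14 3 13 15 6) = [4, 11, 9, 13, 2, 14, 0, 7, 12, 10, 8, 5, 1, 15, 3, 6]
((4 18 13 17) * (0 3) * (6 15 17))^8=(4 13 15)(6 17 18)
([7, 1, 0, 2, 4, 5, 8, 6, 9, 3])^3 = [8, 1, 6, 7, 4, 5, 3, 9, 2, 0]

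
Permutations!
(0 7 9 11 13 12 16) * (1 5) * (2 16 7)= [2, 5, 16, 3, 4, 1, 6, 9, 8, 11, 10, 13, 7, 12, 14, 15, 0]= (0 2 16)(1 5)(7 9 11 13 12)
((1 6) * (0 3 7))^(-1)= (0 7 3)(1 6)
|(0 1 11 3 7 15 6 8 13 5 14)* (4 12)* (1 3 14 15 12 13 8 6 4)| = |(0 3 7 12 1 11 14)(4 13 5 15)| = 28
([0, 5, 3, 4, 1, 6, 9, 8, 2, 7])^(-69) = (1 9 2)(3 5 7)(4 6 8)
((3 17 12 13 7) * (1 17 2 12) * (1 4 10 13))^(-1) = (1 12 2 3 7 13 10 4 17)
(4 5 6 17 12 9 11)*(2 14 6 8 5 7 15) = [0, 1, 14, 3, 7, 8, 17, 15, 5, 11, 10, 4, 9, 13, 6, 2, 16, 12] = (2 14 6 17 12 9 11 4 7 15)(5 8)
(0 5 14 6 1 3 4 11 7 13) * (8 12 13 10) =(0 5 14 6 1 3 4 11 7 10 8 12 13) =[5, 3, 2, 4, 11, 14, 1, 10, 12, 9, 8, 7, 13, 0, 6]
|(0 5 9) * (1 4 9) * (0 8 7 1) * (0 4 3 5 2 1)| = 9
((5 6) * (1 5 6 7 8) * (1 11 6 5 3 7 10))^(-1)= ((1 3 7 8 11 6 5 10))^(-1)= (1 10 5 6 11 8 7 3)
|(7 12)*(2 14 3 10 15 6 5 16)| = 8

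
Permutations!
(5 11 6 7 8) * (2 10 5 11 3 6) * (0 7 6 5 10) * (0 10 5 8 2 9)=(0 7 2 10 5 3 8 11 9)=[7, 1, 10, 8, 4, 3, 6, 2, 11, 0, 5, 9]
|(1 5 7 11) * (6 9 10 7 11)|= 12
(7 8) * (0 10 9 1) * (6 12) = (0 10 9 1)(6 12)(7 8) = [10, 0, 2, 3, 4, 5, 12, 8, 7, 1, 9, 11, 6]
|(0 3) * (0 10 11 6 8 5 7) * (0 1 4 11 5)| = 10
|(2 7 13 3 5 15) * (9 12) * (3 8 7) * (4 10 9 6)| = |(2 3 5 15)(4 10 9 12 6)(7 13 8)| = 60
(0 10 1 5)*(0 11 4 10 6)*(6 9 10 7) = (0 9 10 1 5 11 4 7 6) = [9, 5, 2, 3, 7, 11, 0, 6, 8, 10, 1, 4]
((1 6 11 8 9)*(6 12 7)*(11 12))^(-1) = ((1 11 8 9)(6 12 7))^(-1) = (1 9 8 11)(6 7 12)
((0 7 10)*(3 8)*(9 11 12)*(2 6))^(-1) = (0 10 7)(2 6)(3 8)(9 12 11)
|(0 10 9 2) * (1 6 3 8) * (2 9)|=|(0 10 2)(1 6 3 8)|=12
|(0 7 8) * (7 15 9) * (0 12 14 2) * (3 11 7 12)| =|(0 15 9 12 14 2)(3 11 7 8)| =12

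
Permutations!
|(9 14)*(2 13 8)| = |(2 13 8)(9 14)| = 6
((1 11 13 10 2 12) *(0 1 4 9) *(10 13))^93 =(13)(0 12 11 9 2 1 4 10)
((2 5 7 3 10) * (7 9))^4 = ((2 5 9 7 3 10))^4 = (2 3 9)(5 10 7)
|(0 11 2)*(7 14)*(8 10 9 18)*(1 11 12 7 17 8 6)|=|(0 12 7 14 17 8 10 9 18 6 1 11 2)|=13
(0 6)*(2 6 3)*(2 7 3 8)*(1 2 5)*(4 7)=(0 8 5 1 2 6)(3 4 7)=[8, 2, 6, 4, 7, 1, 0, 3, 5]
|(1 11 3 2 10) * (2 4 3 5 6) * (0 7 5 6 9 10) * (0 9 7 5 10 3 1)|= 28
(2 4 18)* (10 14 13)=(2 4 18)(10 14 13)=[0, 1, 4, 3, 18, 5, 6, 7, 8, 9, 14, 11, 12, 10, 13, 15, 16, 17, 2]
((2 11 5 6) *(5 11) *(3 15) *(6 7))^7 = ((2 5 7 6)(3 15))^7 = (2 6 7 5)(3 15)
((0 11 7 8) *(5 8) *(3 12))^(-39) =(0 11 7 5 8)(3 12)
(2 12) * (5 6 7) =(2 12)(5 6 7) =[0, 1, 12, 3, 4, 6, 7, 5, 8, 9, 10, 11, 2]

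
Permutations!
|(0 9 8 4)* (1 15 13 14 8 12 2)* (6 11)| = |(0 9 12 2 1 15 13 14 8 4)(6 11)| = 10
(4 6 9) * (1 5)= (1 5)(4 6 9)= [0, 5, 2, 3, 6, 1, 9, 7, 8, 4]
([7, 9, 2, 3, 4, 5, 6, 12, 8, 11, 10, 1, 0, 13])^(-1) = [12, 11, 2, 3, 4, 5, 6, 0, 8, 1, 10, 9, 7, 13]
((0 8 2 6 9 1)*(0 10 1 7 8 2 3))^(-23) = ((0 2 6 9 7 8 3)(1 10))^(-23) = (0 8 9 2 3 7 6)(1 10)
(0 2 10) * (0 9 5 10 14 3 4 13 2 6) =[6, 1, 14, 4, 13, 10, 0, 7, 8, 5, 9, 11, 12, 2, 3] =(0 6)(2 14 3 4 13)(5 10 9)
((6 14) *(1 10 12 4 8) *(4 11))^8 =(14)(1 12 4)(8 10 11)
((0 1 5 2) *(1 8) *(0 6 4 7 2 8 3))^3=((0 3)(1 5 8)(2 6 4 7))^3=(8)(0 3)(2 7 4 6)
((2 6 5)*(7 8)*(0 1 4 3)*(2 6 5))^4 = ((0 1 4 3)(2 5 6)(7 8))^4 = (8)(2 5 6)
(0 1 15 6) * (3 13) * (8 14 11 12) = (0 1 15 6)(3 13)(8 14 11 12) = [1, 15, 2, 13, 4, 5, 0, 7, 14, 9, 10, 12, 8, 3, 11, 6]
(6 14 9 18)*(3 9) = (3 9 18 6 14) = [0, 1, 2, 9, 4, 5, 14, 7, 8, 18, 10, 11, 12, 13, 3, 15, 16, 17, 6]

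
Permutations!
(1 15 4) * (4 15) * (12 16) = [0, 4, 2, 3, 1, 5, 6, 7, 8, 9, 10, 11, 16, 13, 14, 15, 12] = (1 4)(12 16)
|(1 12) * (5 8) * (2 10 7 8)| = 10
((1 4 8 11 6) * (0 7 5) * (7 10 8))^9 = (11)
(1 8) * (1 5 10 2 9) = [0, 8, 9, 3, 4, 10, 6, 7, 5, 1, 2] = (1 8 5 10 2 9)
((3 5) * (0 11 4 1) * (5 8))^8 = (11)(3 5 8)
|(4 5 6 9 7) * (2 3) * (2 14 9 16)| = 9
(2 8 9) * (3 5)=(2 8 9)(3 5)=[0, 1, 8, 5, 4, 3, 6, 7, 9, 2]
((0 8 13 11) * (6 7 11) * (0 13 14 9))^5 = (0 8 14 9)(6 7 11 13)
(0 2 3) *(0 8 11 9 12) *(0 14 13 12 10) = (0 2 3 8 11 9 10)(12 14 13) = [2, 1, 3, 8, 4, 5, 6, 7, 11, 10, 0, 9, 14, 12, 13]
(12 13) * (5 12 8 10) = [0, 1, 2, 3, 4, 12, 6, 7, 10, 9, 5, 11, 13, 8] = (5 12 13 8 10)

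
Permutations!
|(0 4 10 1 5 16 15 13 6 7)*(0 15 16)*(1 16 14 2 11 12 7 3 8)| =|(0 4 10 16 14 2 11 12 7 15 13 6 3 8 1 5)| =16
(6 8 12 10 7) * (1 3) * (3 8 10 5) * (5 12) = (12)(1 8 5 3)(6 10 7) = [0, 8, 2, 1, 4, 3, 10, 6, 5, 9, 7, 11, 12]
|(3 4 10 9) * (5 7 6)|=|(3 4 10 9)(5 7 6)|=12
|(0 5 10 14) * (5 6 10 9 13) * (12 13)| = 4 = |(0 6 10 14)(5 9 12 13)|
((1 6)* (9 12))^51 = ((1 6)(9 12))^51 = (1 6)(9 12)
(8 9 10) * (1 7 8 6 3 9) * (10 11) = (1 7 8)(3 9 11 10 6) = [0, 7, 2, 9, 4, 5, 3, 8, 1, 11, 6, 10]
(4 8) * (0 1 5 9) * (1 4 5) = (0 4 8 5 9) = [4, 1, 2, 3, 8, 9, 6, 7, 5, 0]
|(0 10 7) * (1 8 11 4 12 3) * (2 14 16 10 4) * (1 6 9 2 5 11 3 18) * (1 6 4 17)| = 30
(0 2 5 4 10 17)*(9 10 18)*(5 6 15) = (0 2 6 15 5 4 18 9 10 17) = [2, 1, 6, 3, 18, 4, 15, 7, 8, 10, 17, 11, 12, 13, 14, 5, 16, 0, 9]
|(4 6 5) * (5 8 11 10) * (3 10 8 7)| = 6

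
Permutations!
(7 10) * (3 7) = (3 7 10) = [0, 1, 2, 7, 4, 5, 6, 10, 8, 9, 3]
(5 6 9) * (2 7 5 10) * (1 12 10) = (1 12 10 2 7 5 6 9) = [0, 12, 7, 3, 4, 6, 9, 5, 8, 1, 2, 11, 10]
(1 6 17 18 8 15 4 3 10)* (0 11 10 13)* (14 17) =[11, 6, 2, 13, 3, 5, 14, 7, 15, 9, 1, 10, 12, 0, 17, 4, 16, 18, 8] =(0 11 10 1 6 14 17 18 8 15 4 3 13)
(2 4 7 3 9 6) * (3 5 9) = (2 4 7 5 9 6) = [0, 1, 4, 3, 7, 9, 2, 5, 8, 6]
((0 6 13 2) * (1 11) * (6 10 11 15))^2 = (0 11 15 13)(1 6 2 10)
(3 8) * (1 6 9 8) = (1 6 9 8 3) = [0, 6, 2, 1, 4, 5, 9, 7, 3, 8]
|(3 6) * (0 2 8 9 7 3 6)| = |(0 2 8 9 7 3)| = 6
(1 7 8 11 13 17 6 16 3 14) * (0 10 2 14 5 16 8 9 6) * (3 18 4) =(0 10 2 14 1 7 9 6 8 11 13 17)(3 5 16 18 4) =[10, 7, 14, 5, 3, 16, 8, 9, 11, 6, 2, 13, 12, 17, 1, 15, 18, 0, 4]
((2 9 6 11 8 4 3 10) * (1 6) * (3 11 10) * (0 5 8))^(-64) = (0 5 8 4 11)(1 6 10 2 9)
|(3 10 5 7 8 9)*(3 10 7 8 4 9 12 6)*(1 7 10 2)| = 30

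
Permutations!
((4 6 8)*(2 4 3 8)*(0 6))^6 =((0 6 2 4)(3 8))^6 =(8)(0 2)(4 6)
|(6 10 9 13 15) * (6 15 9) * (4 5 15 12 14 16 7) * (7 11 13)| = 10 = |(4 5 15 12 14 16 11 13 9 7)(6 10)|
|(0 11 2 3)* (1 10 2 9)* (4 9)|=8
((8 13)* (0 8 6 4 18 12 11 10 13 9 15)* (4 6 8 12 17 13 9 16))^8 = (0 11 9)(4 17 8)(10 15 12)(13 16 18)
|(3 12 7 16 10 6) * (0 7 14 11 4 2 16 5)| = 9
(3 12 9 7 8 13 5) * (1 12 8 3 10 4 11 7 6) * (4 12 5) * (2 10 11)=[0, 5, 10, 8, 2, 11, 1, 3, 13, 6, 12, 7, 9, 4]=(1 5 11 7 3 8 13 4 2 10 12 9 6)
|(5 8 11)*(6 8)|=4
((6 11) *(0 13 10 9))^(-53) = (0 9 10 13)(6 11)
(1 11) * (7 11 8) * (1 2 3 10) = (1 8 7 11 2 3 10) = [0, 8, 3, 10, 4, 5, 6, 11, 7, 9, 1, 2]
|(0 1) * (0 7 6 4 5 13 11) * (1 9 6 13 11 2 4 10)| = 11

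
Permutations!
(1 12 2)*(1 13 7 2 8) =[0, 12, 13, 3, 4, 5, 6, 2, 1, 9, 10, 11, 8, 7] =(1 12 8)(2 13 7)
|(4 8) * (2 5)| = |(2 5)(4 8)| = 2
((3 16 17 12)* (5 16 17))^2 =(3 12 17)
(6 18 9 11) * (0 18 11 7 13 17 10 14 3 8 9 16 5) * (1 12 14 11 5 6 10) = (0 18 16 6 5)(1 12 14 3 8 9 7 13 17)(10 11) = [18, 12, 2, 8, 4, 0, 5, 13, 9, 7, 11, 10, 14, 17, 3, 15, 6, 1, 16]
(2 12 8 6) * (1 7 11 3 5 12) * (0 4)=[4, 7, 1, 5, 0, 12, 2, 11, 6, 9, 10, 3, 8]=(0 4)(1 7 11 3 5 12 8 6 2)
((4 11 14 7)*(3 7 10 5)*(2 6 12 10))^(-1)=(2 14 11 4 7 3 5 10 12 6)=((2 6 12 10 5 3 7 4 11 14))^(-1)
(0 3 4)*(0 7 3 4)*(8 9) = (0 4 7 3)(8 9) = [4, 1, 2, 0, 7, 5, 6, 3, 9, 8]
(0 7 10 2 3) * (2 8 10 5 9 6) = [7, 1, 3, 0, 4, 9, 2, 5, 10, 6, 8] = (0 7 5 9 6 2 3)(8 10)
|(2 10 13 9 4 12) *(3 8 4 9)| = |(2 10 13 3 8 4 12)| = 7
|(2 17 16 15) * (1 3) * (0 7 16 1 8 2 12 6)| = |(0 7 16 15 12 6)(1 3 8 2 17)| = 30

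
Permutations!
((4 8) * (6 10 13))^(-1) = (4 8)(6 13 10)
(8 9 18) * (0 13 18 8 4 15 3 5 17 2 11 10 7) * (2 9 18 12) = (0 13 12 2 11 10 7)(3 5 17 9 8 18 4 15) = [13, 1, 11, 5, 15, 17, 6, 0, 18, 8, 7, 10, 2, 12, 14, 3, 16, 9, 4]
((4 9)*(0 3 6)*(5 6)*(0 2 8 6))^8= (9)(0 5 3)(2 6 8)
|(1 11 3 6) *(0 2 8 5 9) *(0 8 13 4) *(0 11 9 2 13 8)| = 24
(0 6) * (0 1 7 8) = [6, 7, 2, 3, 4, 5, 1, 8, 0] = (0 6 1 7 8)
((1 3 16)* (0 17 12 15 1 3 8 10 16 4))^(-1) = (0 4 3 16 10 8 1 15 12 17) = ((0 17 12 15 1 8 10 16 3 4))^(-1)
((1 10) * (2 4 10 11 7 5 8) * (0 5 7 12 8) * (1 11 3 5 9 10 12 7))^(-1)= ((0 9 10 11 7 1 3 5)(2 4 12 8))^(-1)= (0 5 3 1 7 11 10 9)(2 8 12 4)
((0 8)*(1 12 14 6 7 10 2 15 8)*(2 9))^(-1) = (0 8 15 2 9 10 7 6 14 12 1)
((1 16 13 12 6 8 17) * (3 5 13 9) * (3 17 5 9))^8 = ((1 16 3 9 17)(5 13 12 6 8))^8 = (1 9 16 17 3)(5 6 13 8 12)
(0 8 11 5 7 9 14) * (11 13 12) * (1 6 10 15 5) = (0 8 13 12 11 1 6 10 15 5 7 9 14) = [8, 6, 2, 3, 4, 7, 10, 9, 13, 14, 15, 1, 11, 12, 0, 5]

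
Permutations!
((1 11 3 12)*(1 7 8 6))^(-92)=((1 11 3 12 7 8 6))^(-92)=(1 6 8 7 12 3 11)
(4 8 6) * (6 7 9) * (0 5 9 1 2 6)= (0 5 9)(1 2 6 4 8 7)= [5, 2, 6, 3, 8, 9, 4, 1, 7, 0]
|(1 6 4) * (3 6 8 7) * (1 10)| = 7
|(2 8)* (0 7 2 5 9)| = |(0 7 2 8 5 9)| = 6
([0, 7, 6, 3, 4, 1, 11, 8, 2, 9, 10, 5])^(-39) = (1 2 5 8 11 7 6)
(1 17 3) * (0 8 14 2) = [8, 17, 0, 1, 4, 5, 6, 7, 14, 9, 10, 11, 12, 13, 2, 15, 16, 3] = (0 8 14 2)(1 17 3)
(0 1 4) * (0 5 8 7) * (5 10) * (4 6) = [1, 6, 2, 3, 10, 8, 4, 0, 7, 9, 5] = (0 1 6 4 10 5 8 7)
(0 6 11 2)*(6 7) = (0 7 6 11 2) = [7, 1, 0, 3, 4, 5, 11, 6, 8, 9, 10, 2]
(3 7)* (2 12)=[0, 1, 12, 7, 4, 5, 6, 3, 8, 9, 10, 11, 2]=(2 12)(3 7)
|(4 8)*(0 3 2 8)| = 5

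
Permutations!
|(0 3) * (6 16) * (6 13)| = 6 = |(0 3)(6 16 13)|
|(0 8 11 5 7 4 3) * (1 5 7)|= |(0 8 11 7 4 3)(1 5)|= 6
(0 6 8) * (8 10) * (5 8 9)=[6, 1, 2, 3, 4, 8, 10, 7, 0, 5, 9]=(0 6 10 9 5 8)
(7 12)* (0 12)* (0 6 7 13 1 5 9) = [12, 5, 2, 3, 4, 9, 7, 6, 8, 0, 10, 11, 13, 1] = (0 12 13 1 5 9)(6 7)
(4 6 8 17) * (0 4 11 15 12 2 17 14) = (0 4 6 8 14)(2 17 11 15 12) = [4, 1, 17, 3, 6, 5, 8, 7, 14, 9, 10, 15, 2, 13, 0, 12, 16, 11]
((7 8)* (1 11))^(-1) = (1 11)(7 8)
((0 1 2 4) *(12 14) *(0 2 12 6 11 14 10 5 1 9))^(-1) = ((0 9)(1 12 10 5)(2 4)(6 11 14))^(-1) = (0 9)(1 5 10 12)(2 4)(6 14 11)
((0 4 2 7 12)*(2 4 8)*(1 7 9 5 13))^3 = (0 9 1)(2 13 12)(5 7 8)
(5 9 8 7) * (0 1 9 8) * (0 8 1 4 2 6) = (0 4 2 6)(1 9 8 7 5) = [4, 9, 6, 3, 2, 1, 0, 5, 7, 8]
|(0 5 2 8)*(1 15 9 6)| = |(0 5 2 8)(1 15 9 6)| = 4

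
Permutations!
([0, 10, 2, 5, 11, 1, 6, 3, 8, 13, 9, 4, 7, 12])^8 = [0, 1, 2, 3, 4, 5, 6, 7, 8, 9, 10, 11, 12, 13]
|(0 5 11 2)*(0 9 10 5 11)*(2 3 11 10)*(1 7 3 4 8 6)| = 42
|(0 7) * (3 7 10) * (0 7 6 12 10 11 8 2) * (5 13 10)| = 12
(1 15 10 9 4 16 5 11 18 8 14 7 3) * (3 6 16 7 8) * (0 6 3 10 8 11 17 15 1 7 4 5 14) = (0 6 16 14 11 18 10 9 5 17 15 8)(3 7) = [6, 1, 2, 7, 4, 17, 16, 3, 0, 5, 9, 18, 12, 13, 11, 8, 14, 15, 10]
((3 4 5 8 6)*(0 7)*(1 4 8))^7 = ((0 7)(1 4 5)(3 8 6))^7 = (0 7)(1 4 5)(3 8 6)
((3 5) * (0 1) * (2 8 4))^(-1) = (0 1)(2 4 8)(3 5)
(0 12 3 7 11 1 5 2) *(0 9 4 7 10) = (0 12 3 10)(1 5 2 9 4 7 11) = [12, 5, 9, 10, 7, 2, 6, 11, 8, 4, 0, 1, 3]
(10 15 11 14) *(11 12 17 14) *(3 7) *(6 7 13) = (3 13 6 7)(10 15 12 17 14) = [0, 1, 2, 13, 4, 5, 7, 3, 8, 9, 15, 11, 17, 6, 10, 12, 16, 14]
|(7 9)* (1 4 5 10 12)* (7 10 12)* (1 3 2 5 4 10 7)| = 4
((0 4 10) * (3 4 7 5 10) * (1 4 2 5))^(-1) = (0 10 5 2 3 4 1 7)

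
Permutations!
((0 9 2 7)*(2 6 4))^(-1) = (0 7 2 4 6 9)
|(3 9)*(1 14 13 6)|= 4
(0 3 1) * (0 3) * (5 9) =(1 3)(5 9) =[0, 3, 2, 1, 4, 9, 6, 7, 8, 5]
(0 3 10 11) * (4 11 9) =(0 3 10 9 4 11) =[3, 1, 2, 10, 11, 5, 6, 7, 8, 4, 9, 0]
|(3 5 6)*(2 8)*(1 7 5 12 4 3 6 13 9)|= |(1 7 5 13 9)(2 8)(3 12 4)|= 30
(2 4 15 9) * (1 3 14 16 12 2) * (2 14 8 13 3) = (1 2 4 15 9)(3 8 13)(12 14 16) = [0, 2, 4, 8, 15, 5, 6, 7, 13, 1, 10, 11, 14, 3, 16, 9, 12]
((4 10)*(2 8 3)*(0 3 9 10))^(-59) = (0 9 3 10 2 4 8)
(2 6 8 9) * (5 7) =[0, 1, 6, 3, 4, 7, 8, 5, 9, 2] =(2 6 8 9)(5 7)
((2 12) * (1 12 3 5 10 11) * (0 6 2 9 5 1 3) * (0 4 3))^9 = (0 10 9 1 4 6 11 5 12 3 2)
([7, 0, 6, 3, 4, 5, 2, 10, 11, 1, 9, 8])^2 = (11)(0 10 1 7 9)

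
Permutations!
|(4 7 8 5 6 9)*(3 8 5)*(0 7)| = 6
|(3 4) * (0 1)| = 2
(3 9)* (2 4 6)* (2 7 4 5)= [0, 1, 5, 9, 6, 2, 7, 4, 8, 3]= (2 5)(3 9)(4 6 7)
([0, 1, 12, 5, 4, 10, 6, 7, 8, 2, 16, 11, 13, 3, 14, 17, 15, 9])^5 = [0, 1, 10, 17, 4, 9, 6, 7, 8, 5, 2, 11, 16, 15, 14, 13, 12, 3]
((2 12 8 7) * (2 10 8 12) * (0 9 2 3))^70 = (12)(0 2)(3 9)(7 10 8)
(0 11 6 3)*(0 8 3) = (0 11 6)(3 8) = [11, 1, 2, 8, 4, 5, 0, 7, 3, 9, 10, 6]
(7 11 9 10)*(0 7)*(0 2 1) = (0 7 11 9 10 2 1) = [7, 0, 1, 3, 4, 5, 6, 11, 8, 10, 2, 9]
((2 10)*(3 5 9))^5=(2 10)(3 9 5)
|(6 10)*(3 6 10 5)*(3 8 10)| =|(3 6 5 8 10)| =5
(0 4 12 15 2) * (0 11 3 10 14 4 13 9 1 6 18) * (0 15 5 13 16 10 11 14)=(0 16 10)(1 6 18 15 2 14 4 12 5 13 9)(3 11)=[16, 6, 14, 11, 12, 13, 18, 7, 8, 1, 0, 3, 5, 9, 4, 2, 10, 17, 15]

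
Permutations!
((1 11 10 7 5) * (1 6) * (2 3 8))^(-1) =(1 6 5 7 10 11)(2 8 3)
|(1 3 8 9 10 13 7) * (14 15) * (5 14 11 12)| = |(1 3 8 9 10 13 7)(5 14 15 11 12)| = 35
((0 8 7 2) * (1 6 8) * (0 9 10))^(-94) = (0 6 7 9)(1 8 2 10)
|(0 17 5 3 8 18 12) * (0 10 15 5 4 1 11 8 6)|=13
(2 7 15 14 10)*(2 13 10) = (2 7 15 14)(10 13) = [0, 1, 7, 3, 4, 5, 6, 15, 8, 9, 13, 11, 12, 10, 2, 14]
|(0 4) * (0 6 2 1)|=5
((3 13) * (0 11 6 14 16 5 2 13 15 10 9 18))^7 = (0 13 11 3 6 15 14 10 16 9 5 18 2)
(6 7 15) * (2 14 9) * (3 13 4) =[0, 1, 14, 13, 3, 5, 7, 15, 8, 2, 10, 11, 12, 4, 9, 6] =(2 14 9)(3 13 4)(6 7 15)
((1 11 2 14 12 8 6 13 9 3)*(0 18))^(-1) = (0 18)(1 3 9 13 6 8 12 14 2 11)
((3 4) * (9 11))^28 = (11)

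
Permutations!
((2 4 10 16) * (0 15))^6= (2 10)(4 16)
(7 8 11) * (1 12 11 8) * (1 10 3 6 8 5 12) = [0, 1, 2, 6, 4, 12, 8, 10, 5, 9, 3, 7, 11] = (3 6 8 5 12 11 7 10)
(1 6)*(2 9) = (1 6)(2 9) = [0, 6, 9, 3, 4, 5, 1, 7, 8, 2]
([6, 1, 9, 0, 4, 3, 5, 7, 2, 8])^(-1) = [3, 1, 8, 5, 4, 6, 0, 7, 9, 2]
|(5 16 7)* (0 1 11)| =3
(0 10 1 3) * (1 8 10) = (0 1 3)(8 10) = [1, 3, 2, 0, 4, 5, 6, 7, 10, 9, 8]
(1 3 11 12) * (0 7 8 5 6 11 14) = [7, 3, 2, 14, 4, 6, 11, 8, 5, 9, 10, 12, 1, 13, 0] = (0 7 8 5 6 11 12 1 3 14)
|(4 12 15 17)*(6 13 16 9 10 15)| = |(4 12 6 13 16 9 10 15 17)| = 9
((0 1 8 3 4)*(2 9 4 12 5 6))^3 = (0 3 6 4 8 5 9 1 12 2)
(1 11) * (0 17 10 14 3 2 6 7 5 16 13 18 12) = (0 17 10 14 3 2 6 7 5 16 13 18 12)(1 11) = [17, 11, 6, 2, 4, 16, 7, 5, 8, 9, 14, 1, 0, 18, 3, 15, 13, 10, 12]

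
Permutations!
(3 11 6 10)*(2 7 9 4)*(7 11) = (2 11 6 10 3 7 9 4) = [0, 1, 11, 7, 2, 5, 10, 9, 8, 4, 3, 6]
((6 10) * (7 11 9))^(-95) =(6 10)(7 11 9)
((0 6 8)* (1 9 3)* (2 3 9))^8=(9)(0 8 6)(1 3 2)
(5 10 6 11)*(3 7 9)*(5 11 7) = (11)(3 5 10 6 7 9) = [0, 1, 2, 5, 4, 10, 7, 9, 8, 3, 6, 11]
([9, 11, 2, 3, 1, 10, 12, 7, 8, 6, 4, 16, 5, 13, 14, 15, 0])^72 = (0 6 5 4 11)(1 16 9 12 10)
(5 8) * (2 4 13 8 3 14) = [0, 1, 4, 14, 13, 3, 6, 7, 5, 9, 10, 11, 12, 8, 2] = (2 4 13 8 5 3 14)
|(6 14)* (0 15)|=|(0 15)(6 14)|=2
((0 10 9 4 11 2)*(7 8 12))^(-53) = ((0 10 9 4 11 2)(7 8 12))^(-53) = (0 10 9 4 11 2)(7 8 12)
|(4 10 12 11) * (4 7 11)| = |(4 10 12)(7 11)| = 6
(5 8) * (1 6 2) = (1 6 2)(5 8) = [0, 6, 1, 3, 4, 8, 2, 7, 5]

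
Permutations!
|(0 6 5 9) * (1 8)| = |(0 6 5 9)(1 8)| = 4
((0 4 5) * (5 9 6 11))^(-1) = (0 5 11 6 9 4)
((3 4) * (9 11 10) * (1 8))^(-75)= ((1 8)(3 4)(9 11 10))^(-75)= (11)(1 8)(3 4)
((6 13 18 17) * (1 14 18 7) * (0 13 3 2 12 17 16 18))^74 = (18)(0 14 1 7 13)(2 3 6 17 12)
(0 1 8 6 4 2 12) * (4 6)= (0 1 8 4 2 12)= [1, 8, 12, 3, 2, 5, 6, 7, 4, 9, 10, 11, 0]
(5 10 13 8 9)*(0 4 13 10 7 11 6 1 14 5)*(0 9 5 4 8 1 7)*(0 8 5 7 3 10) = (0 5 8 7 11 6 3 10)(1 14 4 13) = [5, 14, 2, 10, 13, 8, 3, 11, 7, 9, 0, 6, 12, 1, 4]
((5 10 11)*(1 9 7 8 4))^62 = ((1 9 7 8 4)(5 10 11))^62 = (1 7 4 9 8)(5 11 10)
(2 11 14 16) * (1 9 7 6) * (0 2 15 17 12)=[2, 9, 11, 3, 4, 5, 1, 6, 8, 7, 10, 14, 0, 13, 16, 17, 15, 12]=(0 2 11 14 16 15 17 12)(1 9 7 6)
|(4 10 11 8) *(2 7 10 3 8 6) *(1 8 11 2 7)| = |(1 8 4 3 11 6 7 10 2)| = 9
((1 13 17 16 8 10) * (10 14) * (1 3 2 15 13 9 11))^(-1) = (1 11 9)(2 3 10 14 8 16 17 13 15)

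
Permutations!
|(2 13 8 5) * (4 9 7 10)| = 4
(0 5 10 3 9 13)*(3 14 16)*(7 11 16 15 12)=(0 5 10 14 15 12 7 11 16 3 9 13)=[5, 1, 2, 9, 4, 10, 6, 11, 8, 13, 14, 16, 7, 0, 15, 12, 3]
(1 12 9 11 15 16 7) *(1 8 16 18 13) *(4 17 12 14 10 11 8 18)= (1 14 10 11 15 4 17 12 9 8 16 7 18 13)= [0, 14, 2, 3, 17, 5, 6, 18, 16, 8, 11, 15, 9, 1, 10, 4, 7, 12, 13]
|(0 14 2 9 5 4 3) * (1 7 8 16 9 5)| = 30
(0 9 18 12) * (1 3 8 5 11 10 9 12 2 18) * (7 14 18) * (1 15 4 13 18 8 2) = (0 12)(1 3 2 7 14 8 5 11 10 9 15 4 13 18) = [12, 3, 7, 2, 13, 11, 6, 14, 5, 15, 9, 10, 0, 18, 8, 4, 16, 17, 1]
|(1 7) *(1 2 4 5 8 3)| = 7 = |(1 7 2 4 5 8 3)|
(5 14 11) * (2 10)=(2 10)(5 14 11)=[0, 1, 10, 3, 4, 14, 6, 7, 8, 9, 2, 5, 12, 13, 11]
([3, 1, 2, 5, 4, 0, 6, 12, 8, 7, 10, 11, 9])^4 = [3, 1, 2, 5, 4, 0, 6, 12, 8, 7, 10, 11, 9]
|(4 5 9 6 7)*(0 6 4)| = |(0 6 7)(4 5 9)| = 3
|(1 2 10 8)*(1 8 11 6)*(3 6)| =6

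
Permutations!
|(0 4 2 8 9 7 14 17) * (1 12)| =8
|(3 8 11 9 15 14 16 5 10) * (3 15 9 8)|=|(5 10 15 14 16)(8 11)|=10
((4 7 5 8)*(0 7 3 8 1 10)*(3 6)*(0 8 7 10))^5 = (0 3 10 7 8 5 4 1 6)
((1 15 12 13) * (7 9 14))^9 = (1 15 12 13)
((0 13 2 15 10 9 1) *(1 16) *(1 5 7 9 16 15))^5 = (0 13 2 1)(5 16 10 15 9 7)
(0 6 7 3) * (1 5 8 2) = (0 6 7 3)(1 5 8 2) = [6, 5, 1, 0, 4, 8, 7, 3, 2]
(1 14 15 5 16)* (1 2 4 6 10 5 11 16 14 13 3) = (1 13 3)(2 4 6 10 5 14 15 11 16) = [0, 13, 4, 1, 6, 14, 10, 7, 8, 9, 5, 16, 12, 3, 15, 11, 2]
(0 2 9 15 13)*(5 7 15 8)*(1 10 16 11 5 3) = (0 2 9 8 3 1 10 16 11 5 7 15 13) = [2, 10, 9, 1, 4, 7, 6, 15, 3, 8, 16, 5, 12, 0, 14, 13, 11]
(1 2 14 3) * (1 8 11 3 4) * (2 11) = (1 11 3 8 2 14 4) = [0, 11, 14, 8, 1, 5, 6, 7, 2, 9, 10, 3, 12, 13, 4]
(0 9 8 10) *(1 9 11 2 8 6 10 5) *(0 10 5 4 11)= (1 9 6 5)(2 8 4 11)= [0, 9, 8, 3, 11, 1, 5, 7, 4, 6, 10, 2]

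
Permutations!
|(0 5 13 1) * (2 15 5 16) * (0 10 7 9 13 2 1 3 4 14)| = 30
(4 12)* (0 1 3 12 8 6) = (0 1 3 12 4 8 6) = [1, 3, 2, 12, 8, 5, 0, 7, 6, 9, 10, 11, 4]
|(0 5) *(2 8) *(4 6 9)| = 6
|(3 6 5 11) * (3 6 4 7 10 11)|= 7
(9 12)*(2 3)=(2 3)(9 12)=[0, 1, 3, 2, 4, 5, 6, 7, 8, 12, 10, 11, 9]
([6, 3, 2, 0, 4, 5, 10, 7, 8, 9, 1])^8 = (0 1 6 3 10)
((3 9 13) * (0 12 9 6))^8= (0 9 3)(6 12 13)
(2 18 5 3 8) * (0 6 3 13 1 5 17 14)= (0 6 3 8 2 18 17 14)(1 5 13)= [6, 5, 18, 8, 4, 13, 3, 7, 2, 9, 10, 11, 12, 1, 0, 15, 16, 14, 17]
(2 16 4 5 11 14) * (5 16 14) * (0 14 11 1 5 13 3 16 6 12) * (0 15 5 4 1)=(0 14 2 11 13 3 16 1 4 6 12 15 5)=[14, 4, 11, 16, 6, 0, 12, 7, 8, 9, 10, 13, 15, 3, 2, 5, 1]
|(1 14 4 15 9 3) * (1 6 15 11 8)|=20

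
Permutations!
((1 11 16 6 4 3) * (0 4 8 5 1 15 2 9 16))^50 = ((0 4 3 15 2 9 16 6 8 5 1 11))^50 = (0 3 2 16 8 1)(4 15 9 6 5 11)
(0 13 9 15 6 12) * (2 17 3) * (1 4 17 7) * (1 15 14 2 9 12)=(0 13 12)(1 4 17 3 9 14 2 7 15 6)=[13, 4, 7, 9, 17, 5, 1, 15, 8, 14, 10, 11, 0, 12, 2, 6, 16, 3]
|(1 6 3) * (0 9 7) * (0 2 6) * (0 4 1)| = 6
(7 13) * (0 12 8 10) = (0 12 8 10)(7 13) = [12, 1, 2, 3, 4, 5, 6, 13, 10, 9, 0, 11, 8, 7]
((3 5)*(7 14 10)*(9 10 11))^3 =(3 5)(7 9 14 10 11)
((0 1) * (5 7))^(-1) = (0 1)(5 7)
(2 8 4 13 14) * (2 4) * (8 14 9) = [0, 1, 14, 3, 13, 5, 6, 7, 2, 8, 10, 11, 12, 9, 4] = (2 14 4 13 9 8)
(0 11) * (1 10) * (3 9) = (0 11)(1 10)(3 9) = [11, 10, 2, 9, 4, 5, 6, 7, 8, 3, 1, 0]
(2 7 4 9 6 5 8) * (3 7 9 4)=(2 9 6 5 8)(3 7)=[0, 1, 9, 7, 4, 8, 5, 3, 2, 6]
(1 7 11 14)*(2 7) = (1 2 7 11 14) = [0, 2, 7, 3, 4, 5, 6, 11, 8, 9, 10, 14, 12, 13, 1]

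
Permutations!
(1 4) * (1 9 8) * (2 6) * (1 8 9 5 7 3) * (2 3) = (9)(1 4 5 7 2 6 3) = [0, 4, 6, 1, 5, 7, 3, 2, 8, 9]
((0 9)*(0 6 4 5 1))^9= ((0 9 6 4 5 1))^9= (0 4)(1 6)(5 9)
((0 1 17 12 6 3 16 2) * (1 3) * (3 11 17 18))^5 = (0 1)(2 6)(3 17)(11 18)(12 16)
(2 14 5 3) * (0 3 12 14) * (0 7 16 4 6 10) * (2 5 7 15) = (0 3 5 12 14 7 16 4 6 10)(2 15) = [3, 1, 15, 5, 6, 12, 10, 16, 8, 9, 0, 11, 14, 13, 7, 2, 4]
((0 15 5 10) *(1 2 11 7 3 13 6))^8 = ((0 15 5 10)(1 2 11 7 3 13 6))^8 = (15)(1 2 11 7 3 13 6)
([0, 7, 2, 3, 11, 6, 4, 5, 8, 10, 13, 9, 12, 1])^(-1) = [0, 13, 2, 3, 6, 7, 5, 1, 8, 11, 9, 4, 12, 10]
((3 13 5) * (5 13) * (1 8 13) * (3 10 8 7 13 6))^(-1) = (1 13 7)(3 6 8 10 5)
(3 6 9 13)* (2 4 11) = [0, 1, 4, 6, 11, 5, 9, 7, 8, 13, 10, 2, 12, 3] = (2 4 11)(3 6 9 13)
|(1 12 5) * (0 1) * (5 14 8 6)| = 7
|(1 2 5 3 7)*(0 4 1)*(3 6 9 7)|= |(0 4 1 2 5 6 9 7)|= 8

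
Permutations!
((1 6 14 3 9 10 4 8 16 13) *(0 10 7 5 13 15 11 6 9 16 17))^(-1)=(0 17 8 4 10)(1 13 5 7 9)(3 14 6 11 15 16)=((0 10 4 8 17)(1 9 7 5 13)(3 16 15 11 6 14))^(-1)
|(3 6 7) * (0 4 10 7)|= |(0 4 10 7 3 6)|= 6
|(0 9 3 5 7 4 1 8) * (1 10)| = 9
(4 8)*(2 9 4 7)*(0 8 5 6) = [8, 1, 9, 3, 5, 6, 0, 2, 7, 4] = (0 8 7 2 9 4 5 6)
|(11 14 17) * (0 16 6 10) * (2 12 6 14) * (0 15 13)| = 11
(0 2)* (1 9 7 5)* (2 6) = (0 6 2)(1 9 7 5) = [6, 9, 0, 3, 4, 1, 2, 5, 8, 7]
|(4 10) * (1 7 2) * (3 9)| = 6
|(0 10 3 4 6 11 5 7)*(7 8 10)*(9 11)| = 8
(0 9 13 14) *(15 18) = (0 9 13 14)(15 18) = [9, 1, 2, 3, 4, 5, 6, 7, 8, 13, 10, 11, 12, 14, 0, 18, 16, 17, 15]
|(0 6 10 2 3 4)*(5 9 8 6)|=9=|(0 5 9 8 6 10 2 3 4)|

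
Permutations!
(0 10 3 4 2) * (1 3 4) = (0 10 4 2)(1 3) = [10, 3, 0, 1, 2, 5, 6, 7, 8, 9, 4]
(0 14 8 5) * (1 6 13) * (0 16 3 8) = (0 14)(1 6 13)(3 8 5 16) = [14, 6, 2, 8, 4, 16, 13, 7, 5, 9, 10, 11, 12, 1, 0, 15, 3]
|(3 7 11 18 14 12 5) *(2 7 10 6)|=|(2 7 11 18 14 12 5 3 10 6)|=10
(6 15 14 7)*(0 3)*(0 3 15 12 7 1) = (0 15 14 1)(6 12 7) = [15, 0, 2, 3, 4, 5, 12, 6, 8, 9, 10, 11, 7, 13, 1, 14]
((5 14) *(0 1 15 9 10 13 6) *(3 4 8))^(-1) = (0 6 13 10 9 15 1)(3 8 4)(5 14)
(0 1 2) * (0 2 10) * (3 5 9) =(0 1 10)(3 5 9) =[1, 10, 2, 5, 4, 9, 6, 7, 8, 3, 0]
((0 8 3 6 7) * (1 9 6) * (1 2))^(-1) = (0 7 6 9 1 2 3 8)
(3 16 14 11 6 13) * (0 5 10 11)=(0 5 10 11 6 13 3 16 14)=[5, 1, 2, 16, 4, 10, 13, 7, 8, 9, 11, 6, 12, 3, 0, 15, 14]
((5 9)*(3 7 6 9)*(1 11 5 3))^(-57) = (11)(3 9 6 7)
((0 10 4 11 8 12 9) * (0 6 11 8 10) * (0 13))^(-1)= ((0 13)(4 8 12 9 6 11 10))^(-1)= (0 13)(4 10 11 6 9 12 8)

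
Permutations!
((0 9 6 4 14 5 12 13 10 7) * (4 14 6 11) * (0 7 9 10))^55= (0 6)(4 13)(5 9)(10 14)(11 12)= ((0 10 9 11 4 6 14 5 12 13))^55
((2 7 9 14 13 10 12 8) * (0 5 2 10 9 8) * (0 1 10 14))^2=(0 2 8 13)(1 12 10)(5 7 14 9)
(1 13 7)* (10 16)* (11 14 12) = [0, 13, 2, 3, 4, 5, 6, 1, 8, 9, 16, 14, 11, 7, 12, 15, 10] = (1 13 7)(10 16)(11 14 12)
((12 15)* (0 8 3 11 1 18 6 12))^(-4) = (0 18 8 6 3 12 11 15 1)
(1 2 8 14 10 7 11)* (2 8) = (1 8 14 10 7 11) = [0, 8, 2, 3, 4, 5, 6, 11, 14, 9, 7, 1, 12, 13, 10]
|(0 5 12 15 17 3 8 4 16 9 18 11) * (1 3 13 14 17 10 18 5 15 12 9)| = 30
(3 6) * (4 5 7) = (3 6)(4 5 7) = [0, 1, 2, 6, 5, 7, 3, 4]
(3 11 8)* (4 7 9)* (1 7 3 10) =(1 7 9 4 3 11 8 10) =[0, 7, 2, 11, 3, 5, 6, 9, 10, 4, 1, 8]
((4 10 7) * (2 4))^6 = (2 10)(4 7) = ((2 4 10 7))^6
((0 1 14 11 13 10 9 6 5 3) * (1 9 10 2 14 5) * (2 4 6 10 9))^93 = (0 11 6 3 14 4 5 2 13 1)(9 10)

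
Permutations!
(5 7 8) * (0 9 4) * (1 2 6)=(0 9 4)(1 2 6)(5 7 8)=[9, 2, 6, 3, 0, 7, 1, 8, 5, 4]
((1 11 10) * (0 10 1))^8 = ((0 10)(1 11))^8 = (11)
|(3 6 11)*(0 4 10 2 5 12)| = |(0 4 10 2 5 12)(3 6 11)| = 6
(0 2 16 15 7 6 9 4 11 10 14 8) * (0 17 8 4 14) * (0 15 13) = (0 2 16 13)(4 11 10 15 7 6 9 14)(8 17) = [2, 1, 16, 3, 11, 5, 9, 6, 17, 14, 15, 10, 12, 0, 4, 7, 13, 8]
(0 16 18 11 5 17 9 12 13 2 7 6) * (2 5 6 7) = [16, 1, 2, 3, 4, 17, 0, 7, 8, 12, 10, 6, 13, 5, 14, 15, 18, 9, 11] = (0 16 18 11 6)(5 17 9 12 13)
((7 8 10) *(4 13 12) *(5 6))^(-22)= (4 12 13)(7 10 8)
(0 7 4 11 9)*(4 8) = (0 7 8 4 11 9) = [7, 1, 2, 3, 11, 5, 6, 8, 4, 0, 10, 9]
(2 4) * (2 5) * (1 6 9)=(1 6 9)(2 4 5)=[0, 6, 4, 3, 5, 2, 9, 7, 8, 1]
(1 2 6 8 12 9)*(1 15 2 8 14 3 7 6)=(1 8 12 9 15 2)(3 7 6 14)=[0, 8, 1, 7, 4, 5, 14, 6, 12, 15, 10, 11, 9, 13, 3, 2]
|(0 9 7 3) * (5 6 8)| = |(0 9 7 3)(5 6 8)| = 12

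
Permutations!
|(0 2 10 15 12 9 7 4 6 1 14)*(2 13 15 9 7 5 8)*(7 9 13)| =24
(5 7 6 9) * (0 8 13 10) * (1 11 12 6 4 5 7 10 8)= (0 1 11 12 6 9 7 4 5 10)(8 13)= [1, 11, 2, 3, 5, 10, 9, 4, 13, 7, 0, 12, 6, 8]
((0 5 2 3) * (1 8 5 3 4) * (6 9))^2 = ((0 3)(1 8 5 2 4)(6 9))^2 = (9)(1 5 4 8 2)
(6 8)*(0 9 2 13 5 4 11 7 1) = [9, 0, 13, 3, 11, 4, 8, 1, 6, 2, 10, 7, 12, 5] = (0 9 2 13 5 4 11 7 1)(6 8)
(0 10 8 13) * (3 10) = [3, 1, 2, 10, 4, 5, 6, 7, 13, 9, 8, 11, 12, 0] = (0 3 10 8 13)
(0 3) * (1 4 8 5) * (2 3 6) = (0 6 2 3)(1 4 8 5) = [6, 4, 3, 0, 8, 1, 2, 7, 5]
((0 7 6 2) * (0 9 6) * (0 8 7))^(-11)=(2 9 6)(7 8)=((2 9 6)(7 8))^(-11)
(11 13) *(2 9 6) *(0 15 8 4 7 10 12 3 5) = [15, 1, 9, 5, 7, 0, 2, 10, 4, 6, 12, 13, 3, 11, 14, 8] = (0 15 8 4 7 10 12 3 5)(2 9 6)(11 13)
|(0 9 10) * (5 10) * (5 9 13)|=4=|(0 13 5 10)|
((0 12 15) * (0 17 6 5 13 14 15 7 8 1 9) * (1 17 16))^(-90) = (0 12 7 8 17 6 5 13 14 15 16 1 9)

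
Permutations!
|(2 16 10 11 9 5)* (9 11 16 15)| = |(2 15 9 5)(10 16)| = 4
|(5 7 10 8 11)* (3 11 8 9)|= |(3 11 5 7 10 9)|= 6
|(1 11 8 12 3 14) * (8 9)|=7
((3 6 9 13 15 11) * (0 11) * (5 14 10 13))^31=((0 11 3 6 9 5 14 10 13 15))^31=(0 11 3 6 9 5 14 10 13 15)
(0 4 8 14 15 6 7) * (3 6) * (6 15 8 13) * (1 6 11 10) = (0 4 13 11 10 1 6 7)(3 15)(8 14) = [4, 6, 2, 15, 13, 5, 7, 0, 14, 9, 1, 10, 12, 11, 8, 3]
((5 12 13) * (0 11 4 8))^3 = ((0 11 4 8)(5 12 13))^3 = (13)(0 8 4 11)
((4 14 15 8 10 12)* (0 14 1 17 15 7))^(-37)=(0 7 14)(1 12 8 17 4 10 15)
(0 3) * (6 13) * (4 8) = [3, 1, 2, 0, 8, 5, 13, 7, 4, 9, 10, 11, 12, 6] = (0 3)(4 8)(6 13)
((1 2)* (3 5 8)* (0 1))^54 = (8)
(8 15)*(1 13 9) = (1 13 9)(8 15) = [0, 13, 2, 3, 4, 5, 6, 7, 15, 1, 10, 11, 12, 9, 14, 8]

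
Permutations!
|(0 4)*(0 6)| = 3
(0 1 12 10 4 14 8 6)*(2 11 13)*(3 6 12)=(0 1 3 6)(2 11 13)(4 14 8 12 10)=[1, 3, 11, 6, 14, 5, 0, 7, 12, 9, 4, 13, 10, 2, 8]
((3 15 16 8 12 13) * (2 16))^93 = ((2 16 8 12 13 3 15))^93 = (2 8 13 15 16 12 3)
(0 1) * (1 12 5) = (0 12 5 1) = [12, 0, 2, 3, 4, 1, 6, 7, 8, 9, 10, 11, 5]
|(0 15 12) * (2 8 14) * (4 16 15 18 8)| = |(0 18 8 14 2 4 16 15 12)| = 9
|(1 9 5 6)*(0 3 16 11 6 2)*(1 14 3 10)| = 30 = |(0 10 1 9 5 2)(3 16 11 6 14)|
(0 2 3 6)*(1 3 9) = (0 2 9 1 3 6) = [2, 3, 9, 6, 4, 5, 0, 7, 8, 1]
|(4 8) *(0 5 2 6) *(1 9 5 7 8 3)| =|(0 7 8 4 3 1 9 5 2 6)| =10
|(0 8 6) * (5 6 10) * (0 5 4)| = |(0 8 10 4)(5 6)| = 4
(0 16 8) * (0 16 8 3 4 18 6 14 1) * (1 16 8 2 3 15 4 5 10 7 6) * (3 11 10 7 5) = (0 2 11 10 5 7 6 14 16 15 4 18 1) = [2, 0, 11, 3, 18, 7, 14, 6, 8, 9, 5, 10, 12, 13, 16, 4, 15, 17, 1]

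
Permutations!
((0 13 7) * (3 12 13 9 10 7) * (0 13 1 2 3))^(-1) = (0 13 7 10 9)(1 12 3 2)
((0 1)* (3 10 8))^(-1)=((0 1)(3 10 8))^(-1)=(0 1)(3 8 10)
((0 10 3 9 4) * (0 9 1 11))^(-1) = ((0 10 3 1 11)(4 9))^(-1) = (0 11 1 3 10)(4 9)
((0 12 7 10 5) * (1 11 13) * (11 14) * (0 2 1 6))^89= (0 12 7 10 5 2 1 14 11 13 6)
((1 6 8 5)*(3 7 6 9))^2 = (1 3 6 5 9 7 8)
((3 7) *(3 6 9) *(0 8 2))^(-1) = ((0 8 2)(3 7 6 9))^(-1) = (0 2 8)(3 9 6 7)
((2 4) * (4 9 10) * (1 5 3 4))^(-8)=(1 10 9 2 4 3 5)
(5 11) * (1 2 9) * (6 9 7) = (1 2 7 6 9)(5 11) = [0, 2, 7, 3, 4, 11, 9, 6, 8, 1, 10, 5]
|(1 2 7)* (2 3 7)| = 3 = |(1 3 7)|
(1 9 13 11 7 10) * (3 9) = (1 3 9 13 11 7 10) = [0, 3, 2, 9, 4, 5, 6, 10, 8, 13, 1, 7, 12, 11]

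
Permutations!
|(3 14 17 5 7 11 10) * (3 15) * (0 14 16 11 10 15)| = 12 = |(0 14 17 5 7 10)(3 16 11 15)|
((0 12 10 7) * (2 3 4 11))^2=(0 10)(2 4)(3 11)(7 12)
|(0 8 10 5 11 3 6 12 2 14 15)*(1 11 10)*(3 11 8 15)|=10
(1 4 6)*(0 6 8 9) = [6, 4, 2, 3, 8, 5, 1, 7, 9, 0] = (0 6 1 4 8 9)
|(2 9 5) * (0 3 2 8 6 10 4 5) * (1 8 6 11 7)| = |(0 3 2 9)(1 8 11 7)(4 5 6 10)| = 4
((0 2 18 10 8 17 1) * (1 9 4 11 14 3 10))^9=((0 2 18 1)(3 10 8 17 9 4 11 14))^9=(0 2 18 1)(3 10 8 17 9 4 11 14)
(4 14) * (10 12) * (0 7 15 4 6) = (0 7 15 4 14 6)(10 12) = [7, 1, 2, 3, 14, 5, 0, 15, 8, 9, 12, 11, 10, 13, 6, 4]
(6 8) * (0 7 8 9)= [7, 1, 2, 3, 4, 5, 9, 8, 6, 0]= (0 7 8 6 9)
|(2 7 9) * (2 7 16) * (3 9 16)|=|(2 3 9 7 16)|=5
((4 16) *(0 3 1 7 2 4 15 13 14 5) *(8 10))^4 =((0 3 1 7 2 4 16 15 13 14 5)(8 10))^4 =(0 2 13 3 4 14 1 16 5 7 15)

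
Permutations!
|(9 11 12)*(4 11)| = 4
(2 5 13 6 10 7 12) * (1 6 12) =(1 6 10 7)(2 5 13 12) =[0, 6, 5, 3, 4, 13, 10, 1, 8, 9, 7, 11, 2, 12]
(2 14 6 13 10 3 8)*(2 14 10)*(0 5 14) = (0 5 14 6 13 2 10 3 8) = [5, 1, 10, 8, 4, 14, 13, 7, 0, 9, 3, 11, 12, 2, 6]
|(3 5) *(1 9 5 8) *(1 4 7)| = |(1 9 5 3 8 4 7)| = 7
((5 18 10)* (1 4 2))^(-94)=((1 4 2)(5 18 10))^(-94)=(1 2 4)(5 10 18)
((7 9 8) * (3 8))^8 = ((3 8 7 9))^8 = (9)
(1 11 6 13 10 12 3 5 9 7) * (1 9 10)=[0, 11, 2, 5, 4, 10, 13, 9, 8, 7, 12, 6, 3, 1]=(1 11 6 13)(3 5 10 12)(7 9)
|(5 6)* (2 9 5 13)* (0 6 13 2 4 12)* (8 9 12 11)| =12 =|(0 6 2 12)(4 11 8 9 5 13)|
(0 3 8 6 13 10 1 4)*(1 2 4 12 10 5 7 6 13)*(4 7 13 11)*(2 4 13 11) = (0 3 8 2 7 6 1 12 10 4)(5 11 13) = [3, 12, 7, 8, 0, 11, 1, 6, 2, 9, 4, 13, 10, 5]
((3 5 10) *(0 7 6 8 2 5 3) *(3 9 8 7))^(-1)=(0 10 5 2 8 9 3)(6 7)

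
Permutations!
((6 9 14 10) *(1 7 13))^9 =((1 7 13)(6 9 14 10))^9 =(6 9 14 10)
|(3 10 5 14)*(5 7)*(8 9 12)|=15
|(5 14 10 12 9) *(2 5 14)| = 4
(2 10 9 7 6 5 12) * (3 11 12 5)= (2 10 9 7 6 3 11 12)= [0, 1, 10, 11, 4, 5, 3, 6, 8, 7, 9, 12, 2]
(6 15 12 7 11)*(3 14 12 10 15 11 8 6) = (3 14 12 7 8 6 11)(10 15) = [0, 1, 2, 14, 4, 5, 11, 8, 6, 9, 15, 3, 7, 13, 12, 10]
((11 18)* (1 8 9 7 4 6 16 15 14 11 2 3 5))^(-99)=(1 5 3 2 18 11 14 15 16 6 4 7 9 8)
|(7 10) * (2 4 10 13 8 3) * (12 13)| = |(2 4 10 7 12 13 8 3)| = 8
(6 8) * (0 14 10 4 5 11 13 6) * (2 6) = (0 14 10 4 5 11 13 2 6 8) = [14, 1, 6, 3, 5, 11, 8, 7, 0, 9, 4, 13, 12, 2, 10]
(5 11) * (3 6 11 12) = (3 6 11 5 12) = [0, 1, 2, 6, 4, 12, 11, 7, 8, 9, 10, 5, 3]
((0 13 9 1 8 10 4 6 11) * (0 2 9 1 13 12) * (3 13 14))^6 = (1 2 8 9 10 14 4 3 6 13 11)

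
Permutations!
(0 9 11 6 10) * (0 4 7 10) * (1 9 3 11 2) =(0 3 11 6)(1 9 2)(4 7 10) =[3, 9, 1, 11, 7, 5, 0, 10, 8, 2, 4, 6]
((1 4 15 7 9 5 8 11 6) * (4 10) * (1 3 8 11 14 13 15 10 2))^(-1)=(1 2)(3 6 11 5 9 7 15 13 14 8)(4 10)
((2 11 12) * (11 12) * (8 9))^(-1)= (2 12)(8 9)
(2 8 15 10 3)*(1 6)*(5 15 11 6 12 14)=(1 12 14 5 15 10 3 2 8 11 6)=[0, 12, 8, 2, 4, 15, 1, 7, 11, 9, 3, 6, 14, 13, 5, 10]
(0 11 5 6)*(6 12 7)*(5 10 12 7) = (0 11 10 12 5 7 6) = [11, 1, 2, 3, 4, 7, 0, 6, 8, 9, 12, 10, 5]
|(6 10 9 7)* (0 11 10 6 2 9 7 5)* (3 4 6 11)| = 10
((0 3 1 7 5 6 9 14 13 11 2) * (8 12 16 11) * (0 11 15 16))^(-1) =(0 12 8 13 14 9 6 5 7 1 3)(2 11)(15 16)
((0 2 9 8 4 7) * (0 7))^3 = ((0 2 9 8 4))^3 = (0 8 2 4 9)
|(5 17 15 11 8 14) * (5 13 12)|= 8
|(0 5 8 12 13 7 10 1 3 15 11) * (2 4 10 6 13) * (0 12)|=24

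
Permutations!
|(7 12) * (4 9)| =|(4 9)(7 12)| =2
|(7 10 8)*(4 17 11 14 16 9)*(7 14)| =9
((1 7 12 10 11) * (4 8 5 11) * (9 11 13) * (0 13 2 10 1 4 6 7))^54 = ((0 13 9 11 4 8 5 2 10 6 7 12 1))^54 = (0 9 4 5 10 7 1 13 11 8 2 6 12)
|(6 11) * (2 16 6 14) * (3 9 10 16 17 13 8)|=11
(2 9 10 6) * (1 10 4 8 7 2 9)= (1 10 6 9 4 8 7 2)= [0, 10, 1, 3, 8, 5, 9, 2, 7, 4, 6]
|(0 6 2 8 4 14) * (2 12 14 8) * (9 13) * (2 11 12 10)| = |(0 6 10 2 11 12 14)(4 8)(9 13)| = 14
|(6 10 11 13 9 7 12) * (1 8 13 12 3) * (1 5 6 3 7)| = 12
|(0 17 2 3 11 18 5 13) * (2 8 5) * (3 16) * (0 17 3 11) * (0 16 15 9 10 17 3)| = |(2 15 9 10 17 8 5 13 3 16 11 18)| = 12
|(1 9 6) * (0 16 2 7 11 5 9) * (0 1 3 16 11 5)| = 14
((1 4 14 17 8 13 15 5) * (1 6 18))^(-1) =((1 4 14 17 8 13 15 5 6 18))^(-1) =(1 18 6 5 15 13 8 17 14 4)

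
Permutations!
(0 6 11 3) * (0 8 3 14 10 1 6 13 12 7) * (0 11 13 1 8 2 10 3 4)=(0 1 6 13 12 7 11 14 3 2 10 8 4)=[1, 6, 10, 2, 0, 5, 13, 11, 4, 9, 8, 14, 7, 12, 3]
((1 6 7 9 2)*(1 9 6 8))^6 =(9)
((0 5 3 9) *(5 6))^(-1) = (0 9 3 5 6)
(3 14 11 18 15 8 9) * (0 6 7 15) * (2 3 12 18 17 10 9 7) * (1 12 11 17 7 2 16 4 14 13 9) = (0 6 16 4 14 17 10 1 12 18)(2 3 13 9 11 7 15 8) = [6, 12, 3, 13, 14, 5, 16, 15, 2, 11, 1, 7, 18, 9, 17, 8, 4, 10, 0]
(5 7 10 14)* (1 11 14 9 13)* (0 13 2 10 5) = [13, 11, 10, 3, 4, 7, 6, 5, 8, 2, 9, 14, 12, 1, 0] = (0 13 1 11 14)(2 10 9)(5 7)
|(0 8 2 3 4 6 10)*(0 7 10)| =6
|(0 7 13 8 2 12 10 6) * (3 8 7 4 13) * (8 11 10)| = |(0 4 13 7 3 11 10 6)(2 12 8)| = 24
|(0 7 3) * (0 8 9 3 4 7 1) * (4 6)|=6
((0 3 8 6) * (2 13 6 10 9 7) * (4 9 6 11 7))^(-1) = (0 6 10 8 3)(2 7 11 13)(4 9)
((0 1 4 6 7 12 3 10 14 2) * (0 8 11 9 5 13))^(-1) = (0 13 5 9 11 8 2 14 10 3 12 7 6 4 1)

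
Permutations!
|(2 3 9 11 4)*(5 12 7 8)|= |(2 3 9 11 4)(5 12 7 8)|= 20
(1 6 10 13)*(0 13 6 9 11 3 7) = [13, 9, 2, 7, 4, 5, 10, 0, 8, 11, 6, 3, 12, 1] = (0 13 1 9 11 3 7)(6 10)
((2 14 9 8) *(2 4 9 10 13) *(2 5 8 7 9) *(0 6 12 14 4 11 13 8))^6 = (0 11 14)(5 8 12)(6 13 10)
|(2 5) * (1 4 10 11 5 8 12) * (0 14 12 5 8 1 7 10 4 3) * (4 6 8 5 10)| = 13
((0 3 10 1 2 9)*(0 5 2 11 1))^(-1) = ((0 3 10)(1 11)(2 9 5))^(-1) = (0 10 3)(1 11)(2 5 9)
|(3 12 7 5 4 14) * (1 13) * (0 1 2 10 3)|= 11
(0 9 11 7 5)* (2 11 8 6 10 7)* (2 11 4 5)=(11)(0 9 8 6 10 7 2 4 5)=[9, 1, 4, 3, 5, 0, 10, 2, 6, 8, 7, 11]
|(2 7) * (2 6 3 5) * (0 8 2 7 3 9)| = |(0 8 2 3 5 7 6 9)| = 8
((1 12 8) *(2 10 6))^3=(12)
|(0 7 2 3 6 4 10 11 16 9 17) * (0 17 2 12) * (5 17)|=|(0 7 12)(2 3 6 4 10 11 16 9)(5 17)|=24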